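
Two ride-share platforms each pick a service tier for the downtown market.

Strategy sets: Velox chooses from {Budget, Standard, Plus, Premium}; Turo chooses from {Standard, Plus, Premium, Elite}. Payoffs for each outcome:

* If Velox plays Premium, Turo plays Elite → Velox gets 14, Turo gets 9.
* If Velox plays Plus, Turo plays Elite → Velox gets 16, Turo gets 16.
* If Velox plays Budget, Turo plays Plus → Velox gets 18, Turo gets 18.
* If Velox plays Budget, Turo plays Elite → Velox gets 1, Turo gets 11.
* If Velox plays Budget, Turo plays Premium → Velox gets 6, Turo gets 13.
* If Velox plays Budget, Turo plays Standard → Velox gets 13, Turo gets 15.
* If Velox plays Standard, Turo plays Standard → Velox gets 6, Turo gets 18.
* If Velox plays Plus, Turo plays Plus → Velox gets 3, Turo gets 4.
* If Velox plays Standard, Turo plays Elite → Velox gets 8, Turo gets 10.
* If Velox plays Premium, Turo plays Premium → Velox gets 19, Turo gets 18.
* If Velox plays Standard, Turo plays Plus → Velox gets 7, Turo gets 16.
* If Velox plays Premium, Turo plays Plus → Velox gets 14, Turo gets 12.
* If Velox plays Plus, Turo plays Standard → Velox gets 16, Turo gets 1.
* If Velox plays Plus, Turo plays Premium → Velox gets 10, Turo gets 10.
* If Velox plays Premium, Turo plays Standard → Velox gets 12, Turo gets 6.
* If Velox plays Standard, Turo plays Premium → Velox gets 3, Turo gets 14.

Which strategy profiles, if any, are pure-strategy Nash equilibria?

For each strategy profile, look for a profitable unilateral deviation.
(Budget, Standard): Velox can switch to Plus (13 → 16). Not NE.
(Budget, Plus): Velox gets 18, best alternative 14; Turo gets 18, best alternative 15. No profitable deviation — NE.
(Budget, Premium): Velox can switch to Plus (6 → 10). Not NE.
(Budget, Elite): Velox can switch to Standard (1 → 8). Not NE.
(Standard, Standard): Velox can switch to Budget (6 → 13). Not NE.
(Standard, Plus): Velox can switch to Budget (7 → 18). Not NE.
(Standard, Premium): Velox can switch to Budget (3 → 6). Not NE.
(Plus, Elite): Velox gets 16, best alternative 14; Turo gets 16, best alternative 10. No profitable deviation — NE.
(Premium, Premium): Velox gets 19, best alternative 10; Turo gets 18, best alternative 12. No profitable deviation — NE.
(The remaining 7 profiles each have a profitable deviation by the same check.)

The pure Nash equilibria are (Budget, Plus); (Plus, Elite); (Premium, Premium).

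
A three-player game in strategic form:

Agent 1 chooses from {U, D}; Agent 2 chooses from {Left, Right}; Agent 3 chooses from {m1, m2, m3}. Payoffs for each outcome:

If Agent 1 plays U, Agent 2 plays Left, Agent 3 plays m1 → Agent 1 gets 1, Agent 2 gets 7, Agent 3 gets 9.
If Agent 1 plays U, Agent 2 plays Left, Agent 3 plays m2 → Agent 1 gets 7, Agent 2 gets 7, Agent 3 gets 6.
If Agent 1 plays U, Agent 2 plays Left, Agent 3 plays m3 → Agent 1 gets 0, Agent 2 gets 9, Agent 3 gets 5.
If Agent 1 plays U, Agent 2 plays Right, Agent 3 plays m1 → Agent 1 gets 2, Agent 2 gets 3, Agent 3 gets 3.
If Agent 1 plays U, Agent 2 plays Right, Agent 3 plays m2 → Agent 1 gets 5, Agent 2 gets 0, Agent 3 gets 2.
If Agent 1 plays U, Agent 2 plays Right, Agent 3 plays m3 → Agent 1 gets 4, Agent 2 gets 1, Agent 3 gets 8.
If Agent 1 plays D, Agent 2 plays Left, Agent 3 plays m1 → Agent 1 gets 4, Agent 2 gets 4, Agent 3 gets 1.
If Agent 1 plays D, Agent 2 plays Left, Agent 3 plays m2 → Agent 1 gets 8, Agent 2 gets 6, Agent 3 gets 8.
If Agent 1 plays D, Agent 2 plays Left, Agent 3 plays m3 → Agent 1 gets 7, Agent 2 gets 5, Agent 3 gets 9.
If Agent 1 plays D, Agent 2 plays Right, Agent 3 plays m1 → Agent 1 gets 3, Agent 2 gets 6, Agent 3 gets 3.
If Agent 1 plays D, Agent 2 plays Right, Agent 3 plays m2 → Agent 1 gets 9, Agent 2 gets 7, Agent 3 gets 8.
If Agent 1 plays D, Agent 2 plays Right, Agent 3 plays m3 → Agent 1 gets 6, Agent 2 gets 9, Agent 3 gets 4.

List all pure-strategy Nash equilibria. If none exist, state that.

(U, Left, m1): Agent 1 can switch to D (1 → 4). Not NE.
(U, Left, m2): Agent 1 can switch to D (7 → 8). Not NE.
(U, Left, m3): Agent 1 can switch to D (0 → 7). Not NE.
(U, Right, m1): Agent 1 can switch to D (2 → 3). Not NE.
(U, Right, m2): Agent 1 can switch to D (5 → 9). Not NE.
(U, Right, m3): Agent 1 can switch to D (4 → 6). Not NE.
(D, Left, m1): Agent 2 can switch to Right (4 → 6). Not NE.
(D, Left, m2): Agent 2 can switch to Right (6 → 7). Not NE.
(D, Right, m2): Agent 1 gets 9, best alternative 5; Agent 2 gets 7, best alternative 6; Agent 3 gets 8, best alternative 4. No profitable deviation — NE.
(The remaining 3 profiles each have a profitable deviation by the same check.)

The unique pure-strategy Nash equilibrium is (D, Right, m2).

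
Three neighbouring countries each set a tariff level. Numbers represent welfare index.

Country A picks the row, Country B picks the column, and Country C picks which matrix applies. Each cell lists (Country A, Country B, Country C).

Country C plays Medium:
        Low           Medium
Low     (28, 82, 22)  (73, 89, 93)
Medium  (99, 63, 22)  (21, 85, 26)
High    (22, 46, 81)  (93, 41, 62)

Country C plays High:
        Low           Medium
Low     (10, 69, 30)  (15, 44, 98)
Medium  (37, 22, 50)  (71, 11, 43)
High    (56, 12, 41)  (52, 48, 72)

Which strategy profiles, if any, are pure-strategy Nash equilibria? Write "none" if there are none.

For each strategy profile, look for a profitable unilateral deviation.
(Low, Low, Medium): Country A can switch to Medium (28 → 99). Not NE.
(Low, Low, High): Country A can switch to Medium (10 → 37). Not NE.
(Low, Medium, Medium): Country A can switch to High (73 → 93). Not NE.
(Low, Medium, High): Country A can switch to Medium (15 → 71). Not NE.
(Medium, Low, Medium): Country B can switch to Medium (63 → 85). Not NE.
(Medium, Low, High): Country A can switch to High (37 → 56). Not NE.
(Medium, Medium, Medium): Country A can switch to Low (21 → 73). Not NE.
(Medium, Medium, High): Country B can switch to Low (11 → 22). Not NE.
(High, Low, Medium): Country A can switch to Low (22 → 28). Not NE.
(High, Low, High): Country B can switch to Medium (12 → 48). Not NE.
(The remaining 2 profiles each have a profitable deviation by the same check.)

This game has no pure Nash equilibrium.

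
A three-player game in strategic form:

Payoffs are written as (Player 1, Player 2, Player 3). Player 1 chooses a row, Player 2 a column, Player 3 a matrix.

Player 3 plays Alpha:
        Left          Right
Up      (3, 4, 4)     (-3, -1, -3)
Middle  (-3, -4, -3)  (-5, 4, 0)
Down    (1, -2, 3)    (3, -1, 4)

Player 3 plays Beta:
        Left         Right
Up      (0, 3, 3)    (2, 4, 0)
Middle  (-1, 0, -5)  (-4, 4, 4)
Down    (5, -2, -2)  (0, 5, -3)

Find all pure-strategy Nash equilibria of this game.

Pure-strategy Nash equilibria: (Up, Left, Alpha); (Up, Right, Beta); (Down, Right, Alpha)

Player 1 against (Left, Alpha): payoffs 3, -3, 1 → best response Up.
Player 1 against (Left, Beta): payoffs 0, -1, 5 → best response Down.
Player 1 against (Right, Alpha): payoffs -3, -5, 3 → best response Down.
Player 1 against (Right, Beta): payoffs 2, -4, 0 → best response Up.
Player 2 against (Up, Alpha): payoffs 4, -1 → best response Left.
Player 2 against (Up, Beta): payoffs 3, 4 → best response Right.
Player 2 against (Middle, Alpha): payoffs -4, 4 → best response Right.
Player 2 against (Middle, Beta): payoffs 0, 4 → best response Right.
Player 2 against (Down, Alpha): payoffs -2, -1 → best response Right.
Player 2 against (Down, Beta): payoffs -2, 5 → best response Right.
Player 3 against (Up, Left): payoffs 4, 3 → best response Alpha.
Player 3 against (Up, Right): payoffs -3, 0 → best response Beta.
Player 3 against (Middle, Left): payoffs -3, -5 → best response Alpha.
Player 3 against (Middle, Right): payoffs 0, 4 → best response Beta.
Player 3 against (Down, Left): payoffs 3, -2 → best response Alpha.
Player 3 against (Down, Right): payoffs 4, -3 → best response Alpha.
Mutual best responses: (Up, Left, Alpha); (Up, Right, Beta); (Down, Right, Alpha).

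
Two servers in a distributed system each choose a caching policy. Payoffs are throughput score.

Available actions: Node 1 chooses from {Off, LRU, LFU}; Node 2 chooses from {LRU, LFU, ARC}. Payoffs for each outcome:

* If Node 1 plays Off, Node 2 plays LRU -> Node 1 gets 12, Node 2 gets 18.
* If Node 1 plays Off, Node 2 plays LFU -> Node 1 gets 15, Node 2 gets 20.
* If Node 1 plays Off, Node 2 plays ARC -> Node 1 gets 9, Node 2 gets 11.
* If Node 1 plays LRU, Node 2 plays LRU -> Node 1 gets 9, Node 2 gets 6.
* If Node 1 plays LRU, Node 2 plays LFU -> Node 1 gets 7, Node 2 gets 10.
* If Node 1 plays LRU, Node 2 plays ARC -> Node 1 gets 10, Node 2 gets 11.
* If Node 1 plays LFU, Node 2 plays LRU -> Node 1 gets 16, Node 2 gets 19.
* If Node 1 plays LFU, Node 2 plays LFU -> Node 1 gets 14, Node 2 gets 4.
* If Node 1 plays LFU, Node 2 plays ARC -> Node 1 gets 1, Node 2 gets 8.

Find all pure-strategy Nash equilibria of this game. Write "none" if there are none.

(Off, LRU): Node 1 can switch to LFU (12 → 16). Not NE.
(Off, LFU): Node 1 gets 15, best alternative 14; Node 2 gets 20, best alternative 18. No profitable deviation — NE.
(Off, ARC): Node 1 can switch to LRU (9 → 10). Not NE.
(LRU, LRU): Node 1 can switch to Off (9 → 12). Not NE.
(LRU, LFU): Node 1 can switch to Off (7 → 15). Not NE.
(LRU, ARC): Node 1 gets 10, best alternative 9; Node 2 gets 11, best alternative 10. No profitable deviation — NE.
(LFU, LRU): Node 1 gets 16, best alternative 12; Node 2 gets 19, best alternative 8. No profitable deviation — NE.
(LFU, LFU): Node 1 can switch to Off (14 → 15). Not NE.
(LFU, ARC): Node 1 can switch to Off (1 → 9). Not NE.

The pure Nash equilibria are (Off, LFU) and (LRU, ARC) and (LFU, LRU).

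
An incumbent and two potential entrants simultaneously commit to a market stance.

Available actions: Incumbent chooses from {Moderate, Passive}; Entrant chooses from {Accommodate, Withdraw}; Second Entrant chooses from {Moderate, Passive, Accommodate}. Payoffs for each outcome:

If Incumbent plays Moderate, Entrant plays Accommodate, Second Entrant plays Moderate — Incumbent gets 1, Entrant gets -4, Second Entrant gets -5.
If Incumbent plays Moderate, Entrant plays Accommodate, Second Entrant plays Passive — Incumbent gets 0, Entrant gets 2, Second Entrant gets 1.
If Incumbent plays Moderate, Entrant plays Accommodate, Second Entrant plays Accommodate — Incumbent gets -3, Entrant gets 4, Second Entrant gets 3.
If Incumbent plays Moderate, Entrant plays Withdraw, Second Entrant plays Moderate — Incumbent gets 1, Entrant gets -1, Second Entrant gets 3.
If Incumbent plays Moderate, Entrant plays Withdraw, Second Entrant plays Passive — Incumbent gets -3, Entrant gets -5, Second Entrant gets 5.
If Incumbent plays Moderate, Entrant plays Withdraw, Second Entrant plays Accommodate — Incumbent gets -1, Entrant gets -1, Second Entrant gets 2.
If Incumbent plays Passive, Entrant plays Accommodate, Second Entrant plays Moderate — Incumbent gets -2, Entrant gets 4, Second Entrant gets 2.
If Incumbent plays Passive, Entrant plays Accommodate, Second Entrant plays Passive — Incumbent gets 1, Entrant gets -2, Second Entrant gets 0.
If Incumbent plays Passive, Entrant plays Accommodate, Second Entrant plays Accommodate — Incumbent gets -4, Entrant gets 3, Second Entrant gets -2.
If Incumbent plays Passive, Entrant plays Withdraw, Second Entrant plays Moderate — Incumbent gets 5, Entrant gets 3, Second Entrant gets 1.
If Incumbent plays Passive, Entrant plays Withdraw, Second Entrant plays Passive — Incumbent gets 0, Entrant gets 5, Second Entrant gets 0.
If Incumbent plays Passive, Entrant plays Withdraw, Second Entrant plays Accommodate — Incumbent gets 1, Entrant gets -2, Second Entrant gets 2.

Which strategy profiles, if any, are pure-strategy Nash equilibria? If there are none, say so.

The unique pure-strategy Nash equilibrium is (Moderate, Accommodate, Accommodate).

(Moderate, Accommodate, Moderate): Entrant can switch to Withdraw (-4 → -1). Not NE.
(Moderate, Accommodate, Passive): Incumbent can switch to Passive (0 → 1). Not NE.
(Moderate, Accommodate, Accommodate): Incumbent gets -3, best alternative -4; Entrant gets 4, best alternative -1; Second Entrant gets 3, best alternative 1. No profitable deviation — NE.
(Moderate, Withdraw, Moderate): Incumbent can switch to Passive (1 → 5). Not NE.
(Moderate, Withdraw, Passive): Incumbent can switch to Passive (-3 → 0). Not NE.
(Moderate, Withdraw, Accommodate): Incumbent can switch to Passive (-1 → 1). Not NE.
(Passive, Accommodate, Moderate): Incumbent can switch to Moderate (-2 → 1). Not NE.
(Passive, Accommodate, Passive): Entrant can switch to Withdraw (-2 → 5). Not NE.
(Passive, Accommodate, Accommodate): Incumbent can switch to Moderate (-4 → -3). Not NE.
(Passive, Withdraw, Moderate): Entrant can switch to Accommodate (3 → 4). Not NE.
(Passive, Withdraw, Passive): Second Entrant can switch to Moderate (0 → 1). Not NE.
(Passive, Withdraw, Accommodate): Entrant can switch to Accommodate (-2 → 3). Not NE.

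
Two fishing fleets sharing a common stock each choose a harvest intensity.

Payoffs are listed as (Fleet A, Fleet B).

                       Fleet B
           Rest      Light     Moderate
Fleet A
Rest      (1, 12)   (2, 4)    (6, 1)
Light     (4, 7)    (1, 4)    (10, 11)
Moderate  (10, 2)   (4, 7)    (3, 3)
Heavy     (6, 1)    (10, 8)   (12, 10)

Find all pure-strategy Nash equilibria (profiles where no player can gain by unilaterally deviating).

Pure NE: (Heavy, Moderate)

(Rest, Rest): Fleet A can switch to Light (1 → 4). Not NE.
(Rest, Light): Fleet A can switch to Moderate (2 → 4). Not NE.
(Rest, Moderate): Fleet A can switch to Light (6 → 10). Not NE.
(Light, Rest): Fleet A can switch to Moderate (4 → 10). Not NE.
(Light, Light): Fleet A can switch to Rest (1 → 2). Not NE.
(Light, Moderate): Fleet A can switch to Heavy (10 → 12). Not NE.
(Moderate, Rest): Fleet B can switch to Light (2 → 7). Not NE.
(Moderate, Light): Fleet A can switch to Heavy (4 → 10). Not NE.
(Moderate, Moderate): Fleet A can switch to Rest (3 → 6). Not NE.
(Heavy, Rest): Fleet A can switch to Moderate (6 → 10). Not NE.
(Heavy, Light): Fleet B can switch to Moderate (8 → 10). Not NE.
(Heavy, Moderate): Fleet A gets 12, best alternative 10; Fleet B gets 10, best alternative 8. No profitable deviation — NE.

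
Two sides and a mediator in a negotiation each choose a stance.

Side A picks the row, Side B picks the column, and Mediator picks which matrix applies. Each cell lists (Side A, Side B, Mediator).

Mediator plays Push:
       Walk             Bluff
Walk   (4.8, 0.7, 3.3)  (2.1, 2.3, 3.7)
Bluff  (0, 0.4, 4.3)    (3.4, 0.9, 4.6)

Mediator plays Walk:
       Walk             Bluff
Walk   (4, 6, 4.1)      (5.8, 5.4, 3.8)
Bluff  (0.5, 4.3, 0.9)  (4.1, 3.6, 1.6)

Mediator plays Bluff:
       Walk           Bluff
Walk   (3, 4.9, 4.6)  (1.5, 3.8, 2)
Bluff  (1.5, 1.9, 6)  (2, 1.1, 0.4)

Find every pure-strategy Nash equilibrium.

(Walk, Walk, Push): Side B can switch to Bluff (0.7 → 2.3). Not NE.
(Walk, Walk, Walk): Mediator can switch to Bluff (4.1 → 4.6). Not NE.
(Walk, Walk, Bluff): Side A gets 3, best alternative 1.5; Side B gets 4.9, best alternative 3.8; Mediator gets 4.6, best alternative 4.1. No profitable deviation — NE.
(Walk, Bluff, Push): Side A can switch to Bluff (2.1 → 3.4). Not NE.
(Walk, Bluff, Walk): Side B can switch to Walk (5.4 → 6). Not NE.
(Walk, Bluff, Bluff): Side A can switch to Bluff (1.5 → 2). Not NE.
(Bluff, Walk, Push): Side A can switch to Walk (0 → 4.8). Not NE.
(Bluff, Walk, Walk): Side A can switch to Walk (0.5 → 4). Not NE.
(Bluff, Walk, Bluff): Side A can switch to Walk (1.5 → 3). Not NE.
(Bluff, Bluff, Push): Side A gets 3.4, best alternative 2.1; Side B gets 0.9, best alternative 0.4; Mediator gets 4.6, best alternative 1.6. No profitable deviation — NE.
(Bluff, Bluff, Walk): Side A can switch to Walk (4.1 → 5.8). Not NE.
(Bluff, Bluff, Bluff): Side B can switch to Walk (1.1 → 1.9). Not NE.

The pure Nash equilibria are (Walk, Walk, Bluff), (Bluff, Bluff, Push).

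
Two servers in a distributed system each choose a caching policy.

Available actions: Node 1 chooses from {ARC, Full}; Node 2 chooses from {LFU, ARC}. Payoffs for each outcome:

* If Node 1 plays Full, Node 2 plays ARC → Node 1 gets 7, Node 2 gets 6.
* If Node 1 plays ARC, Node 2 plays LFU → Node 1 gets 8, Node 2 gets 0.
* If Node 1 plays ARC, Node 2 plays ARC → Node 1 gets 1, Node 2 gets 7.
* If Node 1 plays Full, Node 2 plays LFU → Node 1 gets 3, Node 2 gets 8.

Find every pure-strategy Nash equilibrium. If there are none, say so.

(ARC, LFU): Node 2 can switch to ARC (0 → 7). Not NE.
(ARC, ARC): Node 1 can switch to Full (1 → 7). Not NE.
(Full, LFU): Node 1 can switch to ARC (3 → 8). Not NE.
(Full, ARC): Node 2 can switch to LFU (6 → 8). Not NE.

none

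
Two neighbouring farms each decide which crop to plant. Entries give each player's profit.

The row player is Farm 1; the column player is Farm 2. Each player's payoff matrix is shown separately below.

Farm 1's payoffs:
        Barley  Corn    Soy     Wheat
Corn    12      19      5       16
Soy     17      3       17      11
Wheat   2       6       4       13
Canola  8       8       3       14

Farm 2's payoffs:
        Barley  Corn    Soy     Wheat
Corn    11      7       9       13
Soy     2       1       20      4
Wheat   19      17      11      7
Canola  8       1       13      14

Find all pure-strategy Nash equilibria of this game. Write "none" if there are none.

Farm 1 against Barley: payoffs 12, 17, 2, 8 → best response Soy.
Farm 1 against Corn: payoffs 19, 3, 6, 8 → best response Corn.
Farm 1 against Soy: payoffs 5, 17, 4, 3 → best response Soy.
Farm 1 against Wheat: payoffs 16, 11, 13, 14 → best response Corn.
Farm 2 against Corn: payoffs 11, 7, 9, 13 → best response Wheat.
Farm 2 against Soy: payoffs 2, 1, 20, 4 → best response Soy.
Farm 2 against Wheat: payoffs 19, 17, 11, 7 → best response Barley.
Farm 2 against Canola: payoffs 8, 1, 13, 14 → best response Wheat.
Mutual best responses: (Corn, Wheat); (Soy, Soy).

The pure Nash equilibria are (Corn, Wheat), (Soy, Soy).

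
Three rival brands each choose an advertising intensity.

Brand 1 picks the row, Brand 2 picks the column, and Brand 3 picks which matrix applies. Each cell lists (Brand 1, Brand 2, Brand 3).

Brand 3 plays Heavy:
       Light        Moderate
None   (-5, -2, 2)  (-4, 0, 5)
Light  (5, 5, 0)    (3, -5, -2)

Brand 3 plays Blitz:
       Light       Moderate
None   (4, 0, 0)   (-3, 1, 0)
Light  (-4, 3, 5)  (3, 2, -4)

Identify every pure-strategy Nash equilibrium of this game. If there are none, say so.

(None, Light, Heavy): Brand 1 can switch to Light (-5 → 5). Not NE.
(None, Light, Blitz): Brand 2 can switch to Moderate (0 → 1). Not NE.
(None, Moderate, Heavy): Brand 1 can switch to Light (-4 → 3). Not NE.
(None, Moderate, Blitz): Brand 1 can switch to Light (-3 → 3). Not NE.
(Light, Light, Heavy): Brand 3 can switch to Blitz (0 → 5). Not NE.
(Light, Light, Blitz): Brand 1 can switch to None (-4 → 4). Not NE.
(Light, Moderate, Heavy): Brand 2 can switch to Light (-5 → 5). Not NE.
(Light, Moderate, Blitz): Brand 2 can switch to Light (2 → 3). Not NE.

There is no pure-strategy Nash equilibrium.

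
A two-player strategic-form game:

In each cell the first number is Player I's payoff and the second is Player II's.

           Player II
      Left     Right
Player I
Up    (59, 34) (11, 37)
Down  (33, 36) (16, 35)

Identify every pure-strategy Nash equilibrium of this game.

(Up, Left): Player II can switch to Right (34 → 37). Not NE.
(Up, Right): Player I can switch to Down (11 → 16). Not NE.
(Down, Left): Player I can switch to Up (33 → 59). Not NE.
(Down, Right): Player II can switch to Left (35 → 36). Not NE.

No pure-strategy Nash equilibrium.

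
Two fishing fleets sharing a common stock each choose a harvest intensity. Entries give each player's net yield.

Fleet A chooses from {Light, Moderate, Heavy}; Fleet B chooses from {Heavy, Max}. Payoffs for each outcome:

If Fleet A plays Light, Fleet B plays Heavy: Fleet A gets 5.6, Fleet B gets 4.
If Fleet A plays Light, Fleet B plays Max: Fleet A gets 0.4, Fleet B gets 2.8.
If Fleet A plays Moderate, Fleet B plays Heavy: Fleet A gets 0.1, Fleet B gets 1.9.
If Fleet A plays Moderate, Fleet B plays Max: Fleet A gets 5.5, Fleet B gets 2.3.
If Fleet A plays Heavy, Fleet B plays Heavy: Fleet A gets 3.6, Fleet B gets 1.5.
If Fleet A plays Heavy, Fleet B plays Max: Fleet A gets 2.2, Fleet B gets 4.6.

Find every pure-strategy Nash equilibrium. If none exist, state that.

The pure Nash equilibria are (Light, Heavy) and (Moderate, Max).

(Light, Heavy): Fleet A gets 5.6, best alternative 3.6; Fleet B gets 4, best alternative 2.8. No profitable deviation — NE.
(Light, Max): Fleet A can switch to Moderate (0.4 → 5.5). Not NE.
(Moderate, Heavy): Fleet A can switch to Light (0.1 → 5.6). Not NE.
(Moderate, Max): Fleet A gets 5.5, best alternative 2.2; Fleet B gets 2.3, best alternative 1.9. No profitable deviation — NE.
(Heavy, Heavy): Fleet A can switch to Light (3.6 → 5.6). Not NE.
(Heavy, Max): Fleet A can switch to Moderate (2.2 → 5.5). Not NE.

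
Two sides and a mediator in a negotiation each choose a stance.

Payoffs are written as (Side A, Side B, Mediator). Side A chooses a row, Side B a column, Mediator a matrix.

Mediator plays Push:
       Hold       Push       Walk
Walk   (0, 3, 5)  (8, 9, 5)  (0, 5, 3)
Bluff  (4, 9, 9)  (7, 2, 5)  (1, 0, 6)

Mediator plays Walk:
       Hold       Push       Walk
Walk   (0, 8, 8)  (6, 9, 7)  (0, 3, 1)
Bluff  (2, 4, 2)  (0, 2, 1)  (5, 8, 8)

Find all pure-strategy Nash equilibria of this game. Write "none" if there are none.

The pure Nash equilibria are (Walk, Push, Walk) and (Bluff, Hold, Push) and (Bluff, Walk, Walk).

(Walk, Hold, Push): Side A can switch to Bluff (0 → 4). Not NE.
(Walk, Hold, Walk): Side A can switch to Bluff (0 → 2). Not NE.
(Walk, Push, Push): Mediator can switch to Walk (5 → 7). Not NE.
(Walk, Push, Walk): Side A gets 6, best alternative 0; Side B gets 9, best alternative 8; Mediator gets 7, best alternative 5. No profitable deviation — NE.
(Walk, Walk, Push): Side A can switch to Bluff (0 → 1). Not NE.
(Walk, Walk, Walk): Side A can switch to Bluff (0 → 5). Not NE.
(Bluff, Hold, Push): Side A gets 4, best alternative 0; Side B gets 9, best alternative 2; Mediator gets 9, best alternative 2. No profitable deviation — NE.
(Bluff, Hold, Walk): Side B can switch to Walk (4 → 8). Not NE.
(Bluff, Walk, Walk): Side A gets 5, best alternative 0; Side B gets 8, best alternative 4; Mediator gets 8, best alternative 6. No profitable deviation — NE.
(The remaining 3 profiles each have a profitable deviation by the same check.)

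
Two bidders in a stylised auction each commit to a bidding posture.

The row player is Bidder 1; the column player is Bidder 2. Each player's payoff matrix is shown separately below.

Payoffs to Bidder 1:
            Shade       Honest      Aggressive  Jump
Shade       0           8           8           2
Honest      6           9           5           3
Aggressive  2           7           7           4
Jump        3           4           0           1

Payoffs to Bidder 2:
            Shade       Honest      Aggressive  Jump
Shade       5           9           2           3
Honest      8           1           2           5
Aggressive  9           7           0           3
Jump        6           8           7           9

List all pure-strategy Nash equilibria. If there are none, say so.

Pure NE: (Honest, Shade)

Bidder 1 against Shade: payoffs 0, 6, 2, 3 → best response Honest.
Bidder 1 against Honest: payoffs 8, 9, 7, 4 → best response Honest.
Bidder 1 against Aggressive: payoffs 8, 5, 7, 0 → best response Shade.
Bidder 1 against Jump: payoffs 2, 3, 4, 1 → best response Aggressive.
Bidder 2 against Shade: payoffs 5, 9, 2, 3 → best response Honest.
Bidder 2 against Honest: payoffs 8, 1, 2, 5 → best response Shade.
Bidder 2 against Aggressive: payoffs 9, 7, 0, 3 → best response Shade.
Bidder 2 against Jump: payoffs 6, 8, 7, 9 → best response Jump.
Mutual best responses: (Honest, Shade).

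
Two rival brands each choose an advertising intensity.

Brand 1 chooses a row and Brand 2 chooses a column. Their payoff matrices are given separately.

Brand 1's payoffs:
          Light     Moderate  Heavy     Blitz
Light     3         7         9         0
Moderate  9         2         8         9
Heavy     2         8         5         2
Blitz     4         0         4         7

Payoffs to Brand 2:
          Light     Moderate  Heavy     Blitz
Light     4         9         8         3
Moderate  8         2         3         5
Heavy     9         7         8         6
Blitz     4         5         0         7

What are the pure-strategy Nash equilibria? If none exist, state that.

Mark each player's best response to every combination of opponents' strategies; a profile where every player is best-responding is a pure Nash equilibrium.
Brand 1 against Light: payoffs 3, 9, 2, 4 → best response Moderate.
Brand 1 against Moderate: payoffs 7, 2, 8, 0 → best response Heavy.
Brand 1 against Heavy: payoffs 9, 8, 5, 4 → best response Light.
Brand 1 against Blitz: payoffs 0, 9, 2, 7 → best response Moderate.
Brand 2 against Light: payoffs 4, 9, 8, 3 → best response Moderate.
Brand 2 against Moderate: payoffs 8, 2, 3, 5 → best response Light.
Brand 2 against Heavy: payoffs 9, 7, 8, 6 → best response Light.
Brand 2 against Blitz: payoffs 4, 5, 0, 7 → best response Blitz.
Mutual best responses: (Moderate, Light).

Pure NE: (Moderate, Light)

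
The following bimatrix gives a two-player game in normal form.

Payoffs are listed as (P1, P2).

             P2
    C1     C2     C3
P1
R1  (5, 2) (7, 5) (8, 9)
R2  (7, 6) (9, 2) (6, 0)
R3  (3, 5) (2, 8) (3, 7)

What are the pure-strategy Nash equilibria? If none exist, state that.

(R1, C3) and (R2, C1)

Check each profile: it is a Nash equilibrium iff no player can strictly gain by switching unilaterally.
(R1, C1): P1 can switch to R2 (5 → 7). Not NE.
(R1, C2): P1 can switch to R2 (7 → 9). Not NE.
(R1, C3): P1 gets 8, best alternative 6; P2 gets 9, best alternative 5. No profitable deviation — NE.
(R2, C1): P1 gets 7, best alternative 5; P2 gets 6, best alternative 2. No profitable deviation — NE.
(R2, C2): P2 can switch to C1 (2 → 6). Not NE.
(R2, C3): P1 can switch to R1 (6 → 8). Not NE.
(R3, C1): P1 can switch to R1 (3 → 5). Not NE.
(R3, C2): P1 can switch to R1 (2 → 7). Not NE.
(The remaining 1 profile has a profitable deviation by the same check.)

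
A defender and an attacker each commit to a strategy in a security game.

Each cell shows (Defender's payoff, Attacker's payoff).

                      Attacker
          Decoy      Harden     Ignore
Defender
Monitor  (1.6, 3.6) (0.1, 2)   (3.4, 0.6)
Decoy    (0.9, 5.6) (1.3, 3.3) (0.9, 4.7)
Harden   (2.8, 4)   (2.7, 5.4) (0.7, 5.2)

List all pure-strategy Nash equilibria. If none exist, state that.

(Monitor, Decoy): Defender can switch to Harden (1.6 → 2.8). Not NE.
(Monitor, Harden): Defender can switch to Decoy (0.1 → 1.3). Not NE.
(Monitor, Ignore): Attacker can switch to Decoy (0.6 → 3.6). Not NE.
(Decoy, Decoy): Defender can switch to Monitor (0.9 → 1.6). Not NE.
(Decoy, Harden): Defender can switch to Harden (1.3 → 2.7). Not NE.
(Decoy, Ignore): Defender can switch to Monitor (0.9 → 3.4). Not NE.
(Harden, Decoy): Attacker can switch to Harden (4 → 5.4). Not NE.
(Harden, Harden): Defender gets 2.7, best alternative 1.3; Attacker gets 5.4, best alternative 5.2. No profitable deviation — NE.
(Harden, Ignore): Defender can switch to Monitor (0.7 → 3.4). Not NE.

Pure NE: (Harden, Harden)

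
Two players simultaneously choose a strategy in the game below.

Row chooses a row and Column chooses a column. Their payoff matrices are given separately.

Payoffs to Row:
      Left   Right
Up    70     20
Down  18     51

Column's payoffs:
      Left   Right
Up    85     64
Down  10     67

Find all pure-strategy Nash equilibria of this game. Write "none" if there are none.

Pure-strategy Nash equilibria: (Up, Left), (Down, Right)

Check each profile: it is a Nash equilibrium iff no player can strictly gain by switching unilaterally.
(Up, Left): Row gets 70, best alternative 18; Column gets 85, best alternative 64. No profitable deviation — NE.
(Up, Right): Row can switch to Down (20 → 51). Not NE.
(Down, Left): Row can switch to Up (18 → 70). Not NE.
(Down, Right): Row gets 51, best alternative 20; Column gets 67, best alternative 10. No profitable deviation — NE.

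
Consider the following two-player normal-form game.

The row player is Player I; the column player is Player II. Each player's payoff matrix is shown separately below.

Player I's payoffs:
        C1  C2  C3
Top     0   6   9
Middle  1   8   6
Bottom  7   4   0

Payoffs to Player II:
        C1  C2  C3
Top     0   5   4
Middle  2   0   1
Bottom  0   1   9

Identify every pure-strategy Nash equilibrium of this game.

No pure-strategy Nash equilibrium.

(Top, C1): Player I can switch to Middle (0 → 1). Not NE.
(Top, C2): Player I can switch to Middle (6 → 8). Not NE.
(Top, C3): Player II can switch to C2 (4 → 5). Not NE.
(Middle, C1): Player I can switch to Bottom (1 → 7). Not NE.
(Middle, C2): Player II can switch to C1 (0 → 2). Not NE.
(Middle, C3): Player I can switch to Top (6 → 9). Not NE.
(Bottom, C1): Player II can switch to C2 (0 → 1). Not NE.
(Bottom, C2): Player I can switch to Top (4 → 6). Not NE.
(Bottom, C3): Player I can switch to Top (0 → 9). Not NE.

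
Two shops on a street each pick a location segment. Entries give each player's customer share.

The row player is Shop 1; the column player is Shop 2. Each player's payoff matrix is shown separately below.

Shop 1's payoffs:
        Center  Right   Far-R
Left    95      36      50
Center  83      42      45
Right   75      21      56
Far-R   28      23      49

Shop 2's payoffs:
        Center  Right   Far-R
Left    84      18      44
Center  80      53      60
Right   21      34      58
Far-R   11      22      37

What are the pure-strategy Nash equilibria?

Shop 1 against Center: payoffs 95, 83, 75, 28 → best response Left.
Shop 1 against Right: payoffs 36, 42, 21, 23 → best response Center.
Shop 1 against Far-R: payoffs 50, 45, 56, 49 → best response Right.
Shop 2 against Left: payoffs 84, 18, 44 → best response Center.
Shop 2 against Center: payoffs 80, 53, 60 → best response Center.
Shop 2 against Right: payoffs 21, 34, 58 → best response Far-R.
Shop 2 against Far-R: payoffs 11, 22, 37 → best response Far-R.
Mutual best responses: (Left, Center); (Right, Far-R).

Pure-strategy Nash equilibria: (Left, Center) and (Right, Far-R)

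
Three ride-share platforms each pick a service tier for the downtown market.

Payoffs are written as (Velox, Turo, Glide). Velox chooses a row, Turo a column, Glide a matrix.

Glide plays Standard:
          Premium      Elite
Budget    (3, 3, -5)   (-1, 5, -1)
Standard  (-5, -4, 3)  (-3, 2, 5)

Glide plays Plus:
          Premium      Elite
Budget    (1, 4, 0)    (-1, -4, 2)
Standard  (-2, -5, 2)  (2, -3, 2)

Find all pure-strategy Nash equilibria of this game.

Mark each player's best response to every combination of opponents' strategies; a profile where every player is best-responding is a pure Nash equilibrium.
Velox against (Premium, Standard): payoffs 3, -5 → best response Budget.
Velox against (Premium, Plus): payoffs 1, -2 → best response Budget.
Velox against (Elite, Standard): payoffs -1, -3 → best response Budget.
Velox against (Elite, Plus): payoffs -1, 2 → best response Standard.
Turo against (Budget, Standard): payoffs 3, 5 → best response Elite.
Turo against (Budget, Plus): payoffs 4, -4 → best response Premium.
Turo against (Standard, Standard): payoffs -4, 2 → best response Elite.
Turo against (Standard, Plus): payoffs -5, -3 → best response Elite.
Glide against (Budget, Premium): payoffs -5, 0 → best response Plus.
Glide against (Budget, Elite): payoffs -1, 2 → best response Plus.
Glide against (Standard, Premium): payoffs 3, 2 → best response Standard.
Glide against (Standard, Elite): payoffs 5, 2 → best response Standard.
Mutual best responses: (Budget, Premium, Plus).

Pure NE: (Budget, Premium, Plus)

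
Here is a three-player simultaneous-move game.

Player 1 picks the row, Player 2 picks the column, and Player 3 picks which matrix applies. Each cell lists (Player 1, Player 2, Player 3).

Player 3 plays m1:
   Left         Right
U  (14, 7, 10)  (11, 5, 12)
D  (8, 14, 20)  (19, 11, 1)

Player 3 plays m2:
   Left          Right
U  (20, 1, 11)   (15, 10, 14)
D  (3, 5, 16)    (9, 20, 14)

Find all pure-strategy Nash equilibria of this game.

The unique pure-strategy Nash equilibrium is (U, Right, m2).

(U, Left, m1): Player 3 can switch to m2 (10 → 11). Not NE.
(U, Left, m2): Player 2 can switch to Right (1 → 10). Not NE.
(U, Right, m1): Player 1 can switch to D (11 → 19). Not NE.
(U, Right, m2): Player 1 gets 15, best alternative 9; Player 2 gets 10, best alternative 1; Player 3 gets 14, best alternative 12. No profitable deviation — NE.
(D, Left, m1): Player 1 can switch to U (8 → 14). Not NE.
(D, Left, m2): Player 1 can switch to U (3 → 20). Not NE.
(D, Right, m1): Player 2 can switch to Left (11 → 14). Not NE.
(D, Right, m2): Player 1 can switch to U (9 → 15). Not NE.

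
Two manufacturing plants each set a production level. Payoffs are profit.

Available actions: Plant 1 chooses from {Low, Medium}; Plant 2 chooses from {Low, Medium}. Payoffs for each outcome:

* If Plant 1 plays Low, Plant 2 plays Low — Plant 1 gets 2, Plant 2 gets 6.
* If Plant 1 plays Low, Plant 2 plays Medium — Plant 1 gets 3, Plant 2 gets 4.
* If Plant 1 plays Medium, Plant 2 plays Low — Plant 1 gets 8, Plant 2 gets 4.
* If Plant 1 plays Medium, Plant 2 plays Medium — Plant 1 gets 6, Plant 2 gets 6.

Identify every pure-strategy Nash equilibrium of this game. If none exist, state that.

Plant 1 against Low: payoffs 2, 8 → best response Medium.
Plant 1 against Medium: payoffs 3, 6 → best response Medium.
Plant 2 against Low: payoffs 6, 4 → best response Low.
Plant 2 against Medium: payoffs 4, 6 → best response Medium.
Mutual best responses: (Medium, Medium).

(Medium, Medium)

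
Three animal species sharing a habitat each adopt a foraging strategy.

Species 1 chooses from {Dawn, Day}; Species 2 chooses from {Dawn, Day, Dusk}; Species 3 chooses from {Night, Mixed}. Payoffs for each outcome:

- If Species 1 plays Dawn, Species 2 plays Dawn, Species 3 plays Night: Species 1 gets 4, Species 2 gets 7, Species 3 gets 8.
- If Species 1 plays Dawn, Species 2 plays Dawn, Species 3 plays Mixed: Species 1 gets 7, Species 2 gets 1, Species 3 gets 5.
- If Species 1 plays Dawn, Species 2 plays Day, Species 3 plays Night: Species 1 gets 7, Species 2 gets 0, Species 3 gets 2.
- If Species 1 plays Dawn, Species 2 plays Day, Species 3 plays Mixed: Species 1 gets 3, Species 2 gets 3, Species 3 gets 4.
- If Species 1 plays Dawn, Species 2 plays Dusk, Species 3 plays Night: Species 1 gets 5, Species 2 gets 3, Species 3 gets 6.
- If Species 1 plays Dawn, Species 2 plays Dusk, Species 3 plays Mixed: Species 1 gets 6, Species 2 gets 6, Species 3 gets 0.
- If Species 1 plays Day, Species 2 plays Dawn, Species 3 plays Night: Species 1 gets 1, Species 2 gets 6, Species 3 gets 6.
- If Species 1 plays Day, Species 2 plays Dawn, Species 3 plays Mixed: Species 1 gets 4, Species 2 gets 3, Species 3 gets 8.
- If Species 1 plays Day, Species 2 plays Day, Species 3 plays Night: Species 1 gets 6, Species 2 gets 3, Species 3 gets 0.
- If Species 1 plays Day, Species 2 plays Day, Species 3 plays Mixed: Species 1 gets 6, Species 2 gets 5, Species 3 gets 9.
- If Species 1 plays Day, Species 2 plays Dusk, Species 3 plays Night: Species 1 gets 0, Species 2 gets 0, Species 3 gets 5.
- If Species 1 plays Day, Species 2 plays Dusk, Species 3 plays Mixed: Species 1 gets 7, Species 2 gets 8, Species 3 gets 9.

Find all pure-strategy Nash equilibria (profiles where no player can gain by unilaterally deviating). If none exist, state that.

Species 1 against (Dawn, Night): payoffs 4, 1 → best response Dawn.
Species 1 against (Dawn, Mixed): payoffs 7, 4 → best response Dawn.
Species 1 against (Day, Night): payoffs 7, 6 → best response Dawn.
Species 1 against (Day, Mixed): payoffs 3, 6 → best response Day.
Species 1 against (Dusk, Night): payoffs 5, 0 → best response Dawn.
Species 1 against (Dusk, Mixed): payoffs 6, 7 → best response Day.
Species 2 against (Dawn, Night): payoffs 7, 0, 3 → best response Dawn.
Species 2 against (Dawn, Mixed): payoffs 1, 3, 6 → best response Dusk.
Species 2 against (Day, Night): payoffs 6, 3, 0 → best response Dawn.
Species 2 against (Day, Mixed): payoffs 3, 5, 8 → best response Dusk.
Species 3 against (Dawn, Dawn): payoffs 8, 5 → best response Night.
Species 3 against (Dawn, Day): payoffs 2, 4 → best response Mixed.
Species 3 against (Dawn, Dusk): payoffs 6, 0 → best response Night.
Species 3 against (Day, Dawn): payoffs 6, 8 → best response Mixed.
Species 3 against (Day, Day): payoffs 0, 9 → best response Mixed.
Species 3 against (Day, Dusk): payoffs 5, 9 → best response Mixed.
Mutual best responses: (Dawn, Dawn, Night); (Day, Dusk, Mixed).

The pure Nash equilibria are (Dawn, Dawn, Night) and (Day, Dusk, Mixed).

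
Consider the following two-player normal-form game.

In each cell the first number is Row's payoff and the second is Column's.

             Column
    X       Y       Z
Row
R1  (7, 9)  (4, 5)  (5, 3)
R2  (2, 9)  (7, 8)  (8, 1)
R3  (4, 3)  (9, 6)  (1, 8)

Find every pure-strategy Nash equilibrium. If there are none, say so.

(R1, X)

(R1, X): Row gets 7, best alternative 4; Column gets 9, best alternative 5. No profitable deviation — NE.
(R1, Y): Row can switch to R2 (4 → 7). Not NE.
(R1, Z): Row can switch to R2 (5 → 8). Not NE.
(R2, X): Row can switch to R1 (2 → 7). Not NE.
(R2, Y): Row can switch to R3 (7 → 9). Not NE.
(R2, Z): Column can switch to X (1 → 9). Not NE.
(R3, X): Row can switch to R1 (4 → 7). Not NE.
(The remaining 2 profiles each have a profitable deviation by the same check.)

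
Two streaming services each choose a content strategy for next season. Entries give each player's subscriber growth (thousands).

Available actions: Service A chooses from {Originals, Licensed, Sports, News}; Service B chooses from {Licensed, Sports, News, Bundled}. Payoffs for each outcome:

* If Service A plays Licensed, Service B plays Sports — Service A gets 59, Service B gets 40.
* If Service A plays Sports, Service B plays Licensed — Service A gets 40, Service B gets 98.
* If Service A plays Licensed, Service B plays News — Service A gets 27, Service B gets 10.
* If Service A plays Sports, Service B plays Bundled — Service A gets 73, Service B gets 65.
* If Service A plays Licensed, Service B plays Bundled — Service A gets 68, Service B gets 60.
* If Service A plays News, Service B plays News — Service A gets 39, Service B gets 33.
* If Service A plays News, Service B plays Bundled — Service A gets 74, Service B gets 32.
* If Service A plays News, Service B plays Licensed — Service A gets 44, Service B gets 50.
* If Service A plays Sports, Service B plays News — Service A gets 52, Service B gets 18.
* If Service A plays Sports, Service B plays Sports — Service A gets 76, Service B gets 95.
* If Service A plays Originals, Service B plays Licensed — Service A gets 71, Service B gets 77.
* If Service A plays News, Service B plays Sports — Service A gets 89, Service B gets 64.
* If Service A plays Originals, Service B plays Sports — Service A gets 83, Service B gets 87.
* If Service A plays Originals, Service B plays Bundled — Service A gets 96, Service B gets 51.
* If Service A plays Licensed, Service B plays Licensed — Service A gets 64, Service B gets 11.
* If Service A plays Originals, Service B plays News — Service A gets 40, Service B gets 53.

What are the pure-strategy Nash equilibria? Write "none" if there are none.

(Originals, Licensed): Service B can switch to Sports (77 → 87). Not NE.
(Originals, Sports): Service A can switch to News (83 → 89). Not NE.
(Originals, News): Service A can switch to Sports (40 → 52). Not NE.
(Originals, Bundled): Service B can switch to Licensed (51 → 77). Not NE.
(Licensed, Licensed): Service A can switch to Originals (64 → 71). Not NE.
(Licensed, Sports): Service A can switch to Originals (59 → 83). Not NE.
(News, Sports): Service A gets 89, best alternative 83; Service B gets 64, best alternative 50. No profitable deviation — NE.
(The remaining 9 profiles each have a profitable deviation by the same check.)

Pure NE: (News, Sports)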